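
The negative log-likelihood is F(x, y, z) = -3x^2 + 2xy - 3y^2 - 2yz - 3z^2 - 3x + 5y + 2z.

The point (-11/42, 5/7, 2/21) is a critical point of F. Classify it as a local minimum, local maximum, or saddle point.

The Hessian is constant: H = [[-6, 2, 0], [2, -6, -2], [0, -2, -6]].
Leading principal minors: Δ₁ = -6, Δ₂ = 32, Δ₃ = -168.
The minors alternate sign starting negative (−, +, −), so H is negative definite: a local maximum.

local maximum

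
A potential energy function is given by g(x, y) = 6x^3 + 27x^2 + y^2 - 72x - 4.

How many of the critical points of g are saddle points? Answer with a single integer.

g separates as a function of x plus a function of y, so ∇g=0 decouples.
∂g/∂x = 18(x - 1)(x + 4) = 0 at x ∈ {-4, 1}; ∂g/∂y = 2y = 0 at y ∈ {0}.
The Hessian is diagonal: diag(g_xx, g_yy). Second derivatives: g_xx(-4)=-90, g_xx(1)=90; g_yy(0)=2.
Saddle points occur where the two diagonal entries have opposite signs: (-4, 0). Count: 1.

1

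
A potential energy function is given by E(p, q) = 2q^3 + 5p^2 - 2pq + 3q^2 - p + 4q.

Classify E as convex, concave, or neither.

neither

The term 2q^3 is cubic, so the Hessian is not constant.
∂²E/∂q² = 12q + 6, which takes both signs as q varies (negative for sufficiently negative q). A diagonal entry of the Hessian changing sign means the Hessian is neither positive- nor negative-semidefinite on all of R^2.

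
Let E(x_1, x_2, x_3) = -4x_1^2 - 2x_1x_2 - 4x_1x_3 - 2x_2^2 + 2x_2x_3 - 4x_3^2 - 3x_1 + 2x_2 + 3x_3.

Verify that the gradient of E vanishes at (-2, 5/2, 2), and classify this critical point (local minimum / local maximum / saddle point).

∇E = (-8x_1 - 2x_2 - 4x_3 - 3, -2x_1 - 4x_2 + 2x_3 + 2, -4x_1 + 2x_2 - 8x_3 + 3); substituting (-2, 5/2, 2) gives ∇E = (0, 0, 0), so (-2, 5/2, 2) is indeed a critical point.
The Hessian is constant: H = [[-8, -2, -4], [-2, -4, 2], [-4, 2, -8]].
Leading principal minors: Δ₁ = -8, Δ₂ = 28, Δ₃ = -96.
The minors alternate sign starting negative (−, +, −), so H is negative definite: a local maximum.

local maximum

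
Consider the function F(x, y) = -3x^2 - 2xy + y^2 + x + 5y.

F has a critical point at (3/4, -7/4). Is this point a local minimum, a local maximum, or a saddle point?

The Hessian of F is constant: H = [[-6, -2], [-2, 2]].
det(H) = (-6)·2 − (-2)² = -16.
Since det(H) < 0, H is indefinite and the critical point is a saddle point.

saddle point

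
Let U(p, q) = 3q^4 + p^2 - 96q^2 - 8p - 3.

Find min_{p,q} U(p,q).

-787

U(p,q) separates as A(p) + B(q) − 3, so its minimum is min A + min B − 3.
A'(p) = 2p - 8 vanishes at p ∈ {4}; B'(q) = 12q(q - 4)(q + 4) vanishes at q ∈ {-4, 0, 4}.
Local minima of A (where A''>0): A(4)=-16. Local minima of B: B(-4)=-768, B(4)=-768.
So the global minimum of U is A(4) + B(-4) − 3 = -16 − 768 − 3 = -787, attained at (4, -4).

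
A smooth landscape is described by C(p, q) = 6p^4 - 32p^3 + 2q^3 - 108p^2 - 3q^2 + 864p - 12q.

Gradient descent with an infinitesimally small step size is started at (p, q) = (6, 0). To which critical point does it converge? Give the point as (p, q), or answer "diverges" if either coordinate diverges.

C is separable, so gradient descent decouples: p follows -∂C/∂p, q follows -∂C/∂q.
∂C/∂p = 24(p - 4)(p - 3)(p + 3); at p=6 this is 1296, so p decreases.
∂C/∂q = 6(q - 2)(q + 1); at q=0 this is -12, so q increases.
p converges to its nearest critical value 4 (a local min of the p-part); q converges to 2. The iterate converges to (4, 2).

(4, 2)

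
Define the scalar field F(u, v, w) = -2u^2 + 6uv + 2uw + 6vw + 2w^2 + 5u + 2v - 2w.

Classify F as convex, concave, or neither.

F is quadratic, so its Hessian is the constant matrix H = [[-4, 6, 2], [6, 0, 6], [2, 6, 4]].
Leading principal minors: -4, -36, 144.
Neither pattern holds ⇒ H is indefinite ⇒ neither convex nor concave.

neither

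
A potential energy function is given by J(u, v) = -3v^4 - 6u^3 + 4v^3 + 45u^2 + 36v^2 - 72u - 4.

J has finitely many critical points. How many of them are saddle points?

3

J separates as a function of u plus a function of v, so ∇J=0 decouples.
∂J/∂u = -18(u - 4)(u - 1) = 0 at u ∈ {1, 4}; ∂J/∂v = -12v(v - 3)(v + 2) = 0 at v ∈ {-2, 0, 3}.
The Hessian is diagonal: diag(J_uu, J_vv). Second derivatives: J_uu(1)=54, J_uu(4)=-54; J_vv(-2)=-120, J_vv(0)=72, J_vv(3)=-180.
Saddle points occur where the two diagonal entries have opposite signs: (1, -2), (1, 3), (4, 0). Count: 3.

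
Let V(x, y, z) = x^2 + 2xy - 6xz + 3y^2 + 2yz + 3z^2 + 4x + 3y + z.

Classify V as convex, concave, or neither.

neither

V is quadratic, so its Hessian is the constant matrix H = [[2, 2, -6], [2, 6, 2], [-6, 2, 6]].
Leading principal minors: 2, 8, -224.
Neither pattern holds ⇒ H is indefinite ⇒ neither convex nor concave.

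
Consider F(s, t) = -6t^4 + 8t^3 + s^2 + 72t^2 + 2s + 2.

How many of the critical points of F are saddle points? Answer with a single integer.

F separates as a function of s plus a function of t, so ∇F=0 decouples.
∂F/∂s = 2(s + 1) = 0 at s ∈ {-1}; ∂F/∂t = -24t(t - 3)(t + 2) = 0 at t ∈ {-2, 0, 3}.
The Hessian is diagonal: diag(F_ss, F_tt). Second derivatives: F_ss(-1)=2; F_tt(-2)=-240, F_tt(0)=144, F_tt(3)=-360.
Saddle points occur where the two diagonal entries have opposite signs: (-1, -2), (-1, 3). Count: 2.

2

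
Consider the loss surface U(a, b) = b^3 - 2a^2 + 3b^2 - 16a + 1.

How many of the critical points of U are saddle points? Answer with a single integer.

1

U separates as a function of a plus a function of b, so ∇U=0 decouples.
∂U/∂a = -4(a + 4) = 0 at a ∈ {-4}; ∂U/∂b = 3b(b + 2) = 0 at b ∈ {-2, 0}.
The Hessian is diagonal: diag(U_aa, U_bb). Second derivatives: U_aa(-4)=-4; U_bb(-2)=-6, U_bb(0)=6.
Saddle points occur where the two diagonal entries have opposite signs: (-4, 0). Count: 1.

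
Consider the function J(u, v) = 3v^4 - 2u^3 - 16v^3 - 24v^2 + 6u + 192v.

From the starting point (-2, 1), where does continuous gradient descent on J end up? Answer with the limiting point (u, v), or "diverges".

J is separable, so gradient descent decouples: u follows -∂J/∂u, v follows -∂J/∂v.
∂J/∂u = -6(u - 1)(u + 1); at u=-2 this is -18, so u increases.
∂J/∂v = 12(v - 4)(v - 2)(v + 2); at v=1 this is 108, so v decreases.
u converges to its nearest critical value -1 (a local min of the u-part); v converges to -2. The iterate converges to (-1, -2).

(-1, -2)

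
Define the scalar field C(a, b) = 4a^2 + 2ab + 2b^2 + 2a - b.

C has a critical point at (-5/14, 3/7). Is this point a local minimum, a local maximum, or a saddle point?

local minimum

The Hessian of C is constant: H = [[8, 2], [2, 4]].
det(H) = 8·4 − 2² = 28.
det(H) > 0 and tr(H) = 12 > 0, so H is positive definite and the point is a local minimum.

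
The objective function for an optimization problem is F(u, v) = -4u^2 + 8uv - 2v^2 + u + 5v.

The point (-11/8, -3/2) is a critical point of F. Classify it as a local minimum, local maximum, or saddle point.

saddle point

The Hessian of F is constant: H = [[-8, 8], [8, -4]].
det(H) = (-8)·(-4) − 8² = -32.
Since det(H) < 0, H is indefinite and the critical point is a saddle point.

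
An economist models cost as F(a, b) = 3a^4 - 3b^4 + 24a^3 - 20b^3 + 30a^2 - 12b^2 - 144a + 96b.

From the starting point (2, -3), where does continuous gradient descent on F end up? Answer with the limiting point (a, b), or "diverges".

F is separable, so gradient descent decouples: a follows -∂F/∂a, b follows -∂F/∂b.
∂F/∂a = 12(a - 1)(a + 3)(a + 4); at a=2 this is 360, so a decreases.
∂F/∂b = -12(b - 1)(b + 2)(b + 4); at b=-3 this is -48, so b increases.
a converges to its nearest critical value 1 (a local min of the a-part); b converges to -2. The iterate converges to (1, -2).

(1, -2)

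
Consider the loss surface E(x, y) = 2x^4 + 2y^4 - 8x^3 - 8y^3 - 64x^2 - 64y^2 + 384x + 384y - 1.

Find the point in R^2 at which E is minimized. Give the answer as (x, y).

(-4, -4)

E(x,y) separates as P(x) + Q(y) − 1, so its minimum is min P + min Q − 1.
P'(x) = 8(x - 4)(x - 3)(x + 4) vanishes at x ∈ {-4, 3, 4}; Q'(y) = 8(y - 4)(y - 3)(y + 4) vanishes at y ∈ {-4, 3, 4}.
Local minima of P (where P''>0): P(-4)=-1536, P(4)=512. Local minima of Q: Q(-4)=-1536, Q(4)=512.
So the global minimum of E is P(-4) + Q(-4) − 1 = -1536 − 1536 − 1 = -3073, attained at (-4, -4).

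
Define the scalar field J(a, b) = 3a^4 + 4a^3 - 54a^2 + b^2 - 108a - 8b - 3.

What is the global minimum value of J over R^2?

J(a,b) separates as P(a) + Q(b) − 3, so its minimum is min P + min Q − 3.
P'(a) = 12(a - 3)(a + 1)(a + 3) vanishes at a ∈ {-3, -1, 3}; Q'(b) = 2b - 8 vanishes at b ∈ {4}.
Local minima of P (where P''>0): P(-3)=-27, P(3)=-459. Local minima of Q: Q(4)=-16.
So the global minimum of J is P(3) + Q(4) − 3 = -459 − 16 − 3 = -478, attained at (3, 4).

-478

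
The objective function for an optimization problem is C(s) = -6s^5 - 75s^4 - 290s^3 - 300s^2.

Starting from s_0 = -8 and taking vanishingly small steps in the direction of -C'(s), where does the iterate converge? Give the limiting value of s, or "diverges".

-5

C'(s) = -30s(s + 1)(s + 4)(s + 5), so C'(-8) = -20160.
Gradient descent moves in the -C' direction, i.e. s is increasing.
The nearest critical point in that direction is s = -5, where C'' = 600 > 0 (a local minimum). The iterate converges there.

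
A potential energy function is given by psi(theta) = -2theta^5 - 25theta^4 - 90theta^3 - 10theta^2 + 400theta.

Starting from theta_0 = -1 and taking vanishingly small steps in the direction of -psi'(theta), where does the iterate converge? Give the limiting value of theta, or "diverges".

-2

psi'(theta) = -10(theta - 1)(theta + 2)(theta + 4)(theta + 5), so psi'(-1) = 240.
Gradient descent moves in the -psi' direction, i.e. theta is decreasing.
The nearest critical point in that direction is theta = -2, where psi'' = 180 > 0 (a local minimum). The iterate converges there.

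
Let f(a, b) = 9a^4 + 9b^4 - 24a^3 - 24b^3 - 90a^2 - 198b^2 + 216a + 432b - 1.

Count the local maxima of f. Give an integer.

1

f separates as a function of a plus a function of b, so ∇f=0 decouples.
∂f/∂a = 36(a - 3)(a - 1)(a + 2) = 0 at a ∈ {-2, 1, 3}; ∂f/∂b = 36(b - 4)(b - 1)(b + 3) = 0 at b ∈ {-3, 1, 4}.
The Hessian is diagonal: diag(f_aa, f_bb). Second derivatives: f_aa(-2)=540, f_aa(1)=-216, f_aa(3)=360; f_bb(-3)=1008, f_bb(1)=-432, f_bb(4)=756.
Local maxima occur where both diagonal entries negative: (1, 1). Count: 1.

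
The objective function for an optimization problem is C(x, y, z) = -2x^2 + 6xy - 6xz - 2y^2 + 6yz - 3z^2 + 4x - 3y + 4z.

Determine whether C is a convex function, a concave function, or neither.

neither

C is quadratic, so its Hessian is the constant matrix H = [[-4, 6, -6], [6, -4, 6], [-6, 6, -6]].
Leading principal minors: -4, -20, -24.
Neither pattern holds ⇒ H is indefinite ⇒ neither convex nor concave.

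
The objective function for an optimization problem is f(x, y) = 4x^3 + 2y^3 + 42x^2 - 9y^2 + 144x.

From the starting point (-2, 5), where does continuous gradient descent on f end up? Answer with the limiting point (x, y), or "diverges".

f is separable, so gradient descent decouples: x follows -∂f/∂x, y follows -∂f/∂y.
∂f/∂x = 12(x + 3)(x + 4); at x=-2 this is 24, so x decreases.
∂f/∂y = 6y(y - 3); at y=5 this is 60, so y decreases.
x converges to its nearest critical value -3 (a local min of the x-part); y converges to 3. The iterate converges to (-3, 3).

(-3, 3)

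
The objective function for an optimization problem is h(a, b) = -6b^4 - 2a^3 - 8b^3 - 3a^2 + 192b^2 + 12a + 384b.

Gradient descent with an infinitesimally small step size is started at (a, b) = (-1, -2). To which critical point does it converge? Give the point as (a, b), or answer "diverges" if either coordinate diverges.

(-2, -1)

h is separable, so gradient descent decouples: a follows -∂h/∂a, b follows -∂h/∂b.
∂h/∂a = -6(a - 1)(a + 2); at a=-1 this is 12, so a decreases.
∂h/∂b = -24(b - 4)(b + 1)(b + 4); at b=-2 this is -288, so b increases.
a converges to its nearest critical value -2 (a local min of the a-part); b converges to -1. The iterate converges to (-2, -1).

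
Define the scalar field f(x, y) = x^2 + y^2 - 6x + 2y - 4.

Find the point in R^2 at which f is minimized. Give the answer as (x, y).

(3, -1)

f(x,y) separates as P(x) + Q(y) − 4, so its minimum is min P + min Q − 4.
P'(x) = 2x - 6 vanishes at x ∈ {3}; Q'(y) = 2y + 2 vanishes at y ∈ {-1}.
Local minima of P (where P''>0): P(3)=-9. Local minima of Q: Q(-1)=-1.
So the global minimum of f is P(3) + Q(-1) − 4 = -9 − 1 − 4 = -14, attained at (3, -1).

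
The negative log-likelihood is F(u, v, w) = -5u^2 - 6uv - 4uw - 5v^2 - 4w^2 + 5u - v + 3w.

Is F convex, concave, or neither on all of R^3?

concave

F is quadratic, so its Hessian is the constant matrix H = [[-10, -6, -4], [-6, -10, 0], [-4, 0, -8]].
Leading principal minors: -10, 64, -352.
Signs alternate −, +, − ⇒ H ≺ 0 ⇒ concave.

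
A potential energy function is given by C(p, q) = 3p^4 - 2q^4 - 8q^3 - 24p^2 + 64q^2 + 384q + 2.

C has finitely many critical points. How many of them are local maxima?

2

C separates as a function of p plus a function of q, so ∇C=0 decouples.
∂C/∂p = 12p(p - 2)(p + 2) = 0 at p ∈ {-2, 0, 2}; ∂C/∂q = -8(q - 4)(q + 3)(q + 4) = 0 at q ∈ {-4, -3, 4}.
The Hessian is diagonal: diag(C_pp, C_qq). Second derivatives: C_pp(-2)=96, C_pp(0)=-48, C_pp(2)=96; C_qq(-4)=-64, C_qq(-3)=56, C_qq(4)=-448.
Local maxima occur where both diagonal entries negative: (0, -4), (0, 4). Count: 2.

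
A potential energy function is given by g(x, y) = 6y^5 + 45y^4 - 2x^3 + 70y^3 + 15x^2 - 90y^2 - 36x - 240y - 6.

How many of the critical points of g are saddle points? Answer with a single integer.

g separates as a function of x plus a function of y, so ∇g=0 decouples.
∂g/∂x = -6(x - 3)(x - 2) = 0 at x ∈ {2, 3}; ∂g/∂y = 30(y - 1)(y + 1)(y + 2)(y + 4) = 0 at y ∈ {-4, -2, -1, 1}.
The Hessian is diagonal: diag(g_xx, g_yy). Second derivatives: g_xx(2)=6, g_xx(3)=-6; g_yy(-4)=-900, g_yy(-2)=180, g_yy(-1)=-180, g_yy(1)=900.
Saddle points occur where the two diagonal entries have opposite signs: (2, -4), (2, -1), (3, -2), (3, 1). Count: 4.

4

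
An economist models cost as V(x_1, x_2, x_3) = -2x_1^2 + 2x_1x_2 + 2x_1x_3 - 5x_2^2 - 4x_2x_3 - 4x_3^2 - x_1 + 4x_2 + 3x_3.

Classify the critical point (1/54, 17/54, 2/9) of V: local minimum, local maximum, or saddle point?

local maximum

The Hessian is constant: H = [[-4, 2, 2], [2, -10, -4], [2, -4, -8]].
Leading principal minors: Δ₁ = -4, Δ₂ = 36, Δ₃ = -216.
The minors alternate sign starting negative (−, +, −), so H is negative definite: a local maximum.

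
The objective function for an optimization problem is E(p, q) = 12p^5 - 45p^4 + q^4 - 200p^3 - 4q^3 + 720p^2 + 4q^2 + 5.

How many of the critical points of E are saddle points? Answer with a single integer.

6

E separates as a function of p plus a function of q, so ∇E=0 decouples.
∂E/∂p = 60p(p - 4)(p - 2)(p + 3) = 0 at p ∈ {-3, 0, 2, 4}; ∂E/∂q = 4q(q - 2)(q - 1) = 0 at q ∈ {0, 1, 2}.
The Hessian is diagonal: diag(E_pp, E_qq). Second derivatives: E_pp(-3)=-6300, E_pp(0)=1440, E_pp(2)=-1200, E_pp(4)=3360; E_qq(0)=8, E_qq(1)=-4, E_qq(2)=8.
Saddle points occur where the two diagonal entries have opposite signs: (-3, 0), (-3, 2), (0, 1), (2, 0), (2, 2), (4, 1). Count: 6.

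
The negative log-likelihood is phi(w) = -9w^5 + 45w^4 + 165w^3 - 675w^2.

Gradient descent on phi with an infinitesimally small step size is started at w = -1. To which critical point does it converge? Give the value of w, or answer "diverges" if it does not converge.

-3

phi'(w) = -45w(w - 5)(w - 2)(w + 3), so phi'(-1) = 1620.
Gradient descent moves in the -phi' direction, i.e. w is decreasing.
The nearest critical point in that direction is w = -3, where phi'' = 5400 > 0 (a local minimum). The iterate converges there.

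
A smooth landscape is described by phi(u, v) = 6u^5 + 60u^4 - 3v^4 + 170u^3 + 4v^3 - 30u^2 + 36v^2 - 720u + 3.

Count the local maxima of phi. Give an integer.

4

phi separates as a function of u plus a function of v, so ∇phi=0 decouples.
∂phi/∂u = 30(u - 1)(u + 2)(u + 3)(u + 4) = 0 at u ∈ {-4, -3, -2, 1}; ∂phi/∂v = -12v(v - 3)(v + 2) = 0 at v ∈ {-2, 0, 3}.
The Hessian is diagonal: diag(phi_uu, phi_vv). Second derivatives: phi_uu(-4)=-300, phi_uu(-3)=120, phi_uu(-2)=-180, phi_uu(1)=1800; phi_vv(-2)=-120, phi_vv(0)=72, phi_vv(3)=-180.
Local maxima occur where both diagonal entries negative: (-4, -2), (-4, 3), (-2, -2), (-2, 3). Count: 4.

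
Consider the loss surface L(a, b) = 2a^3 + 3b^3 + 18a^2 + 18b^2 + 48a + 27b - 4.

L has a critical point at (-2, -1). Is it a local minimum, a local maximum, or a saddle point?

local minimum

The mixed partial ∂²L/∂a∂b is 0, so the Hessian at any point is diag(L_aa, L_bb) = diag(12(a + 3), 18(b + 2)).
At (-2, -1): H = diag(12, 18).
Both eigenvalues are positive, so H is positive definite: a local minimum.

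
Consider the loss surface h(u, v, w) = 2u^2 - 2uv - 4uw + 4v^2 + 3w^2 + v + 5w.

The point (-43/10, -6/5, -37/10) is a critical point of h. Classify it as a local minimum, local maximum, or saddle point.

local minimum

The Hessian is constant: H = [[4, -2, -4], [-2, 8, 0], [-4, 0, 6]].
Leading principal minors: Δ₁ = 4, Δ₂ = 28, Δ₃ = 40.
All leading minors are positive, so H is positive definite: a local minimum.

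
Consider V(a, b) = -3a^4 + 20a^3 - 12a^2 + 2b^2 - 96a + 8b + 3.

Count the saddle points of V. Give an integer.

2

V separates as a function of a plus a function of b, so ∇V=0 decouples.
∂V/∂a = -12(a - 4)(a - 2)(a + 1) = 0 at a ∈ {-1, 2, 4}; ∂V/∂b = 4(b + 2) = 0 at b ∈ {-2}.
The Hessian is diagonal: diag(V_aa, V_bb). Second derivatives: V_aa(-1)=-180, V_aa(2)=72, V_aa(4)=-120; V_bb(-2)=4.
Saddle points occur where the two diagonal entries have opposite signs: (-1, -2), (4, -2). Count: 2.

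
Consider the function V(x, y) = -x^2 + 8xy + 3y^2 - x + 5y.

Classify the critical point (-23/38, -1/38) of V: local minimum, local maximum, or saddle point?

saddle point

The Hessian of V is constant: H = [[-2, 8], [8, 6]].
det(H) = (-2)·6 − 8² = -76.
Since det(H) < 0, H is indefinite and the critical point is a saddle point.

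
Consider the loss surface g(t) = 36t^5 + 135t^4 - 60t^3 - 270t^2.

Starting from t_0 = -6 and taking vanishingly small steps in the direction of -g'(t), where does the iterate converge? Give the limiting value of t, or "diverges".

diverges

g'(t) = 180t(t - 1)(t + 1)(t + 3), so g'(-6) = 113400.
Gradient descent moves in the -g' direction, i.e. t is decreasing.
There is no critical point below t=-6, and g' keeps the same sign, so the iterate runs off to −∞.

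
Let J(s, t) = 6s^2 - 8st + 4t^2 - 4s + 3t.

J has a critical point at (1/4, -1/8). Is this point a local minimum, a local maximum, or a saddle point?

local minimum

The Hessian of J is constant: H = [[12, -8], [-8, 8]].
det(H) = 12·8 − (-8)² = 32.
det(H) > 0 and tr(H) = 20 > 0, so H is positive definite and the point is a local minimum.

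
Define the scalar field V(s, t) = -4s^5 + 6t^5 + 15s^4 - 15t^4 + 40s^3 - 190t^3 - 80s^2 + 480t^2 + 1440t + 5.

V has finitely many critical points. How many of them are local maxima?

4

V separates as a function of s plus a function of t, so ∇V=0 decouples.
∂V/∂s = -20s(s - 4)(s - 1)(s + 2) = 0 at s ∈ {-2, 0, 1, 4}; ∂V/∂t = 30(t - 4)(t - 3)(t + 1)(t + 4) = 0 at t ∈ {-4, -1, 3, 4}.
The Hessian is diagonal: diag(V_ss, V_tt). Second derivatives: V_ss(-2)=720, V_ss(0)=-160, V_ss(1)=180, V_ss(4)=-1440; V_tt(-4)=-5040, V_tt(-1)=1800, V_tt(3)=-840, V_tt(4)=1200.
Local maxima occur where both diagonal entries negative: (0, -4), (0, 3), (4, -4), (4, 3). Count: 4.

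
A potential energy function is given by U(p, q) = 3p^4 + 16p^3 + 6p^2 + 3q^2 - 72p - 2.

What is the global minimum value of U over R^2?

-49

U(p,q) separates as A(p) + B(q) − 2, so its minimum is min A + min B − 2.
A'(p) = 12(p - 1)(p + 2)(p + 3) vanishes at p ∈ {-3, -2, 1}; B'(q) = 6q vanishes at q ∈ {0}.
Local minima of A (where A''>0): A(-3)=81, A(1)=-47. Local minima of B: B(0)=0.
So the global minimum of U is A(1) + B(0) − 2 = -47 + 0 − 2 = -49, attained at (1, 0).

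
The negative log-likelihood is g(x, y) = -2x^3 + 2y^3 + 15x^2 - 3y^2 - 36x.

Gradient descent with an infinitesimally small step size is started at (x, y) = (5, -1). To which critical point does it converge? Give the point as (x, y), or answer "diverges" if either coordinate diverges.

g is separable, so gradient descent decouples: x follows -∂g/∂x, y follows -∂g/∂y.
∂g/∂x = -6(x - 3)(x - 2); at x=5 this is -36, so x increases.
∂g/∂y = 6y(y - 1); at y=-1 this is 12, so y decreases.
The x-coordinate has no critical point in that direction and runs off to infinity.

diverges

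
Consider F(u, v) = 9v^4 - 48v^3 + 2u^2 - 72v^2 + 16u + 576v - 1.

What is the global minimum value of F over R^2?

F(u,v) separates as P(u) + Q(v) − 1, so its minimum is min P + min Q − 1.
P'(u) = 4u + 16 vanishes at u ∈ {-4}; Q'(v) = 36(v - 4)(v - 2)(v + 2) vanishes at v ∈ {-2, 2, 4}.
Local minima of P (where P''>0): P(-4)=-32. Local minima of Q: Q(-2)=-912, Q(4)=384.
So the global minimum of F is P(-4) + Q(-2) − 1 = -32 − 912 − 1 = -945, attained at (-4, -2).

-945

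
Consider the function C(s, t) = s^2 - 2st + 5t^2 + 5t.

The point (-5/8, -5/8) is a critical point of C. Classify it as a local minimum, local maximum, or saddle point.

The Hessian of C is constant: H = [[2, -2], [-2, 10]].
det(H) = 2·10 − (-2)² = 16.
det(H) > 0 and tr(H) = 12 > 0, so H is positive definite and the point is a local minimum.

local minimum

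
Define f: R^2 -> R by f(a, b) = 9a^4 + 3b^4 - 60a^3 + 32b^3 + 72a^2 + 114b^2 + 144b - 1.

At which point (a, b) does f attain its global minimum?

(4, -1)

f(a,b) separates as P(a) + Q(b) − 1, so its minimum is min P + min Q − 1.
P'(a) = 36a(a - 4)(a - 1) vanishes at a ∈ {0, 1, 4}; Q'(b) = 12(b + 1)(b + 3)(b + 4) vanishes at b ∈ {-4, -3, -1}.
Local minima of P (where P''>0): P(0)=0, P(4)=-384. Local minima of Q: Q(-4)=-32, Q(-1)=-59.
So the global minimum of f is P(4) + Q(-1) − 1 = -384 − 59 − 1 = -444, attained at (4, -1).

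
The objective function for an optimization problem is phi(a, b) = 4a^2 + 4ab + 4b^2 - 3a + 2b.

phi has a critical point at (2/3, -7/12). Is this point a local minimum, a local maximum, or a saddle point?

The Hessian of phi is constant: H = [[8, 4], [4, 8]].
det(H) = 8·8 − 4² = 48.
det(H) > 0 and tr(H) = 16 > 0, so H is positive definite and the point is a local minimum.

local minimum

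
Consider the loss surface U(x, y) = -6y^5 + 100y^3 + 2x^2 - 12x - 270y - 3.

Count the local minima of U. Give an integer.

U separates as a function of x plus a function of y, so ∇U=0 decouples.
∂U/∂x = 4(x - 3) = 0 at x ∈ {3}; ∂U/∂y = -30(y - 3)(y - 1)(y + 1)(y + 3) = 0 at y ∈ {-3, -1, 1, 3}.
The Hessian is diagonal: diag(U_xx, U_yy). Second derivatives: U_xx(3)=4; U_yy(-3)=1440, U_yy(-1)=-480, U_yy(1)=480, U_yy(3)=-1440.
Local minima occur where both diagonal entries positive: (3, -3), (3, 1). Count: 2.

2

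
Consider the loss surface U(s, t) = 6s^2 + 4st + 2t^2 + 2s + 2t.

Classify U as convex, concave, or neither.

U is quadratic, so its Hessian is the constant matrix H = [[12, 4], [4, 4]].
det(H) = 32, tr(H) = 16.
det(H) > 0 and tr(H) > 0, so H is positive definite everywhere: convex.

convex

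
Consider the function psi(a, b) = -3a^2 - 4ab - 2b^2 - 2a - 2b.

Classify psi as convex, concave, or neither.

psi is quadratic, so its Hessian is the constant matrix H = [[-6, -4], [-4, -4]].
det(H) = 8, tr(H) = -10.
det(H) > 0 and tr(H) < 0, so H is negative definite everywhere: concave.

concave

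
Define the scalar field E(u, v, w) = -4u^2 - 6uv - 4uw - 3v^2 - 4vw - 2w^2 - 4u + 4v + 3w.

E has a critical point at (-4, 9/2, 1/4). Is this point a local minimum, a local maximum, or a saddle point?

The Hessian is constant: H = [[-8, -6, -4], [-6, -6, -4], [-4, -4, -4]].
Leading principal minors: Δ₁ = -8, Δ₂ = 12, Δ₃ = -16.
The minors alternate sign starting negative (−, +, −), so H is negative definite: a local maximum.

local maximum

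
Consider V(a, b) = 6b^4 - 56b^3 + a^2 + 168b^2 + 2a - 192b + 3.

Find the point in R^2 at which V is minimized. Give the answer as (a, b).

V(a,b) separates as P(a) + Q(b) + 3, so its minimum is min P + min Q + 3.
P'(a) = 2a + 2 vanishes at a ∈ {-1}; Q'(b) = 24(b - 4)(b - 2)(b - 1) vanishes at b ∈ {1, 2, 4}.
Local minima of P (where P''>0): P(-1)=-1. Local minima of Q: Q(1)=-74, Q(4)=-128.
So the global minimum of V is P(-1) + Q(4) + 3 = -1 − 128 + 3 = -126, attained at (-1, 4).

(-1, 4)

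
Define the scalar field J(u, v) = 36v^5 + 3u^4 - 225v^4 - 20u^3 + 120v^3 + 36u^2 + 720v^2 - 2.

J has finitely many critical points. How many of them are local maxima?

2

J separates as a function of u plus a function of v, so ∇J=0 decouples.
∂J/∂u = 12u(u - 3)(u - 2) = 0 at u ∈ {0, 2, 3}; ∂J/∂v = 180v(v - 4)(v - 2)(v + 1) = 0 at v ∈ {-1, 0, 2, 4}.
The Hessian is diagonal: diag(J_uu, J_vv). Second derivatives: J_uu(0)=72, J_uu(2)=-24, J_uu(3)=36; J_vv(-1)=-2700, J_vv(0)=1440, J_vv(2)=-2160, J_vv(4)=7200.
Local maxima occur where both diagonal entries negative: (2, -1), (2, 2). Count: 2.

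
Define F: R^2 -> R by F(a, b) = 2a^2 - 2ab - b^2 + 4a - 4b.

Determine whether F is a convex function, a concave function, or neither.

neither

F is quadratic, so its Hessian is the constant matrix H = [[4, -2], [-2, -2]].
det(H) = -12, tr(H) = 2.
det(H) < 0, so H is indefinite: neither convex nor concave.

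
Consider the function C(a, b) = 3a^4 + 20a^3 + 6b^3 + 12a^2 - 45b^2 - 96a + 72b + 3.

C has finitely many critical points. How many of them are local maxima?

1

C separates as a function of a plus a function of b, so ∇C=0 decouples.
∂C/∂a = 12(a - 1)(a + 2)(a + 4) = 0 at a ∈ {-4, -2, 1}; ∂C/∂b = 18(b - 4)(b - 1) = 0 at b ∈ {1, 4}.
The Hessian is diagonal: diag(C_aa, C_bb). Second derivatives: C_aa(-4)=120, C_aa(-2)=-72, C_aa(1)=180; C_bb(1)=-54, C_bb(4)=54.
Local maxima occur where both diagonal entries negative: (-2, 1). Count: 1.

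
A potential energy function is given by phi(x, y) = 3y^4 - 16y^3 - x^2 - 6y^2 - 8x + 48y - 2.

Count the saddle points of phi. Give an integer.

phi separates as a function of x plus a function of y, so ∇phi=0 decouples.
∂phi/∂x = -2(x + 4) = 0 at x ∈ {-4}; ∂phi/∂y = 12(y - 4)(y - 1)(y + 1) = 0 at y ∈ {-1, 1, 4}.
The Hessian is diagonal: diag(phi_xx, phi_yy). Second derivatives: phi_xx(-4)=-2; phi_yy(-1)=120, phi_yy(1)=-72, phi_yy(4)=180.
Saddle points occur where the two diagonal entries have opposite signs: (-4, -1), (-4, 4). Count: 2.

2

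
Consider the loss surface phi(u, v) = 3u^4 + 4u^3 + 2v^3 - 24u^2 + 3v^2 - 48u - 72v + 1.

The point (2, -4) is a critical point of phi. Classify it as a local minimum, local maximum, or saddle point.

saddle point

The mixed partial ∂²phi/∂u∂v is 0, so the Hessian at any point is diag(phi_uu, phi_vv) = diag(12(3u^2 + 2u - 4), 6(2v + 1)).
At (2, -4): H = diag(144, -42).
The eigenvalues have opposite signs, so H is indefinite: a saddle point.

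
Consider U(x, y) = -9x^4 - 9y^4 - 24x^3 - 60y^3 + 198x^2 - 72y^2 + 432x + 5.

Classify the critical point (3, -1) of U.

saddle point

The mixed partial ∂²U/∂x∂y is 0, so the Hessian at any point is diag(U_xx, U_yy) = diag(36(-3x^2 - 4x + 11), -36(3y^2 + 10y + 4)).
At (3, -1): H = diag(-1008, 108).
The eigenvalues have opposite signs, so H is indefinite: a saddle point.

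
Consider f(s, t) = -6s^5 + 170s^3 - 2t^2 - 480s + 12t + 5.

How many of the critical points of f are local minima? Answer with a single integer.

f separates as a function of s plus a function of t, so ∇f=0 decouples.
∂f/∂s = -30(s - 4)(s - 1)(s + 1)(s + 4) = 0 at s ∈ {-4, -1, 1, 4}; ∂f/∂t = -4(t - 3) = 0 at t ∈ {3}.
The Hessian is diagonal: diag(f_ss, f_tt). Second derivatives: f_ss(-4)=3600, f_ss(-1)=-900, f_ss(1)=900, f_ss(4)=-3600; f_tt(3)=-4.
Local minima occur where both diagonal entries positive: none. Count: 0.

0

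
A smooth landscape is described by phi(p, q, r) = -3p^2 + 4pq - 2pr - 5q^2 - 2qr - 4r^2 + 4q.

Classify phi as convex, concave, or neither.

concave

phi is quadratic, so its Hessian is the constant matrix H = [[-6, 4, -2], [4, -10, -2], [-2, -2, -8]].
Leading principal minors: -6, 44, -256.
Signs alternate −, +, − ⇒ H ≺ 0 ⇒ concave.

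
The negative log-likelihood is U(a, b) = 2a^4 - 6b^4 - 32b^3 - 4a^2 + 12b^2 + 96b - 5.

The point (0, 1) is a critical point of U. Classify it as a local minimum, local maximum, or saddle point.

local maximum

The mixed partial ∂²U/∂a∂b is 0, so the Hessian at any point is diag(U_aa, U_bb) = diag(8(3a^2 - 1), 24(-3b^2 - 8b + 1)).
At (0, 1): H = diag(-8, -240).
Both eigenvalues are negative, so H is negative definite: a local maximum.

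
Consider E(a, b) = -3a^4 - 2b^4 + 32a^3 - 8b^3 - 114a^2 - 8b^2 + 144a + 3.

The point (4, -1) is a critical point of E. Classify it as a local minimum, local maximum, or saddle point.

The mixed partial ∂²E/∂a∂b is 0, so the Hessian at any point is diag(E_aa, E_bb) = diag(12(-3a^2 + 16a - 19), -8(3b^2 + 6b + 2)).
At (4, -1): H = diag(-36, 8).
The eigenvalues have opposite signs, so H is indefinite: a saddle point.

saddle point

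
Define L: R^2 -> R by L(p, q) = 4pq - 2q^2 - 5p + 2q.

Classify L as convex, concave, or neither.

neither

L is quadratic, so its Hessian is the constant matrix H = [[0, 4], [4, -4]].
det(H) = -16, tr(H) = -4.
det(H) < 0, so H is indefinite: neither convex nor concave.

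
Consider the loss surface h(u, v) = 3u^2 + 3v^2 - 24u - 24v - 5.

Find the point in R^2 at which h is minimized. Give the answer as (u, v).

h(u,v) separates as P(u) + Q(v) − 5, so its minimum is min P + min Q − 5.
P'(u) = 6u - 24 vanishes at u ∈ {4}; Q'(v) = 6v - 24 vanishes at v ∈ {4}.
Local minima of P (where P''>0): P(4)=-48. Local minima of Q: Q(4)=-48.
So the global minimum of h is P(4) + Q(4) − 5 = -48 − 48 − 5 = -101, attained at (4, 4).

(4, 4)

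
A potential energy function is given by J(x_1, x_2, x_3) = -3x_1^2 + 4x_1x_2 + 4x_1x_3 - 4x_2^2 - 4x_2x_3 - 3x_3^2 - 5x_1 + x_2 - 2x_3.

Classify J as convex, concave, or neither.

J is quadratic, so its Hessian is the constant matrix H = [[-6, 4, 4], [4, -8, -4], [4, -4, -6]].
Leading principal minors: -6, 32, -96.
Signs alternate −, +, − ⇒ H ≺ 0 ⇒ concave.

concave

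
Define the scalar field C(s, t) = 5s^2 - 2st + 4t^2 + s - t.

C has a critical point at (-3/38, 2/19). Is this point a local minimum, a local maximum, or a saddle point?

local minimum

The Hessian of C is constant: H = [[10, -2], [-2, 8]].
det(H) = 10·8 − (-2)² = 76.
det(H) > 0 and tr(H) = 18 > 0, so H is positive definite and the point is a local minimum.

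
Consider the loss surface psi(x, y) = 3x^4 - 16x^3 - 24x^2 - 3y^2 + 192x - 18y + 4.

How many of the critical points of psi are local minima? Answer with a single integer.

0

psi separates as a function of x plus a function of y, so ∇psi=0 decouples.
∂psi/∂x = 12(x - 4)(x - 2)(x + 2) = 0 at x ∈ {-2, 2, 4}; ∂psi/∂y = -6(y + 3) = 0 at y ∈ {-3}.
The Hessian is diagonal: diag(psi_xx, psi_yy). Second derivatives: psi_xx(-2)=288, psi_xx(2)=-96, psi_xx(4)=144; psi_yy(-3)=-6.
Local minima occur where both diagonal entries positive: none. Count: 0.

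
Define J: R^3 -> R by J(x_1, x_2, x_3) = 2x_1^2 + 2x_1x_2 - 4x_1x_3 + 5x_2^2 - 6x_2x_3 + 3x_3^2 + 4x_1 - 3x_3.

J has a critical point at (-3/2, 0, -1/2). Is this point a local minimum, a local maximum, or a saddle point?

local minimum

The Hessian is constant: H = [[4, 2, -4], [2, 10, -6], [-4, -6, 6]].
Leading principal minors: Δ₁ = 4, Δ₂ = 36, Δ₃ = 8.
All leading minors are positive, so H is positive definite: a local minimum.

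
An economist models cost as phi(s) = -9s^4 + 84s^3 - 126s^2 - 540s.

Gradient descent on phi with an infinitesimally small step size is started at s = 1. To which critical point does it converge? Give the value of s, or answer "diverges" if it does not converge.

3

phi'(s) = -36(s - 5)(s - 3)(s + 1), so phi'(1) = -576.
Gradient descent moves in the -phi' direction, i.e. s is increasing.
The nearest critical point in that direction is s = 3, where phi'' = 288 > 0 (a local minimum). The iterate converges there.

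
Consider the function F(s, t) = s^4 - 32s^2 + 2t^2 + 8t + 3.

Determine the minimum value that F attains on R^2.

-261

F(s,t) separates as P(s) + Q(t) + 3, so its minimum is min P + min Q + 3.
P'(s) = 4s(s - 4)(s + 4) vanishes at s ∈ {-4, 0, 4}; Q'(t) = 4(t + 2) vanishes at t ∈ {-2}.
Local minima of P (where P''>0): P(-4)=-256, P(4)=-256. Local minima of Q: Q(-2)=-8.
So the global minimum of F is P(-4) + Q(-2) + 3 = -256 − 8 + 3 = -261, attained at (-4, -2).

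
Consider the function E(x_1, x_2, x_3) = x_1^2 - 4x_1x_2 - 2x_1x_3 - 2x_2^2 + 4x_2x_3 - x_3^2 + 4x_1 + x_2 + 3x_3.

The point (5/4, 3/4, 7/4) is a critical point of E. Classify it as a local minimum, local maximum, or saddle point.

The Hessian is constant: H = [[2, -4, -2], [-4, -4, 4], [-2, 4, -2]].
Leading principal minors: Δ₁ = 2, Δ₂ = -24, Δ₃ = 96.
The minors fit neither the all-positive nor the alternating-sign pattern, so H is indefinite: a saddle point.

saddle point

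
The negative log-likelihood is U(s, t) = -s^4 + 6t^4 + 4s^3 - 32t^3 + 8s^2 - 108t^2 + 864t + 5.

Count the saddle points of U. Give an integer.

U separates as a function of s plus a function of t, so ∇U=0 decouples.
∂U/∂s = -4s(s - 4)(s + 1) = 0 at s ∈ {-1, 0, 4}; ∂U/∂t = 24(t - 4)(t - 3)(t + 3) = 0 at t ∈ {-3, 3, 4}.
The Hessian is diagonal: diag(U_ss, U_tt). Second derivatives: U_ss(-1)=-20, U_ss(0)=16, U_ss(4)=-80; U_tt(-3)=1008, U_tt(3)=-144, U_tt(4)=168.
Saddle points occur where the two diagonal entries have opposite signs: (-1, -3), (-1, 4), (0, 3), (4, -3), (4, 4). Count: 5.

5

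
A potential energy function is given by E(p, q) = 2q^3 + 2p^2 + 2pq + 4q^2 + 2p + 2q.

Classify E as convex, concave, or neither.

neither

The term 2q^3 is cubic, so the Hessian is not constant.
∂²E/∂q² = 12q + 8, which takes both signs as q varies (negative for sufficiently negative q). A diagonal entry of the Hessian changing sign means the Hessian is neither positive- nor negative-semidefinite on all of R^2.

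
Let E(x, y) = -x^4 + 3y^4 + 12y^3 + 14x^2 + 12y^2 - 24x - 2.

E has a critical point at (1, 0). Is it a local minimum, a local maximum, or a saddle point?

The mixed partial ∂²E/∂x∂y is 0, so the Hessian at any point is diag(E_xx, E_yy) = diag(4(-3x^2 + 7), 12(3y^2 + 6y + 2)).
At (1, 0): H = diag(16, 24).
Both eigenvalues are positive, so H is positive definite: a local minimum.

local minimum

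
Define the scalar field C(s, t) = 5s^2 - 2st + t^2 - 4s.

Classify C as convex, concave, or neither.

C is quadratic, so its Hessian is the constant matrix H = [[10, -2], [-2, 2]].
det(H) = 16, tr(H) = 12.
det(H) > 0 and tr(H) > 0, so H is positive definite everywhere: convex.

convex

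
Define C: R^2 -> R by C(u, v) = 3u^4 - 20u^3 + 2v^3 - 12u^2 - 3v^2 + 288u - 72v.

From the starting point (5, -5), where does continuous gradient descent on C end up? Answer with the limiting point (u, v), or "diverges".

diverges

C is separable, so gradient descent decouples: u follows -∂C/∂u, v follows -∂C/∂v.
∂C/∂u = 12(u - 4)(u - 3)(u + 2); at u=5 this is 168, so u decreases.
∂C/∂v = 6(v - 4)(v + 3); at v=-5 this is 108, so v decreases.
The v-coordinate has no critical point in that direction and runs off to infinity.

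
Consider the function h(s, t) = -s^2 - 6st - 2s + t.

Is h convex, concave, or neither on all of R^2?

h is quadratic, so its Hessian is the constant matrix H = [[-2, -6], [-6, 0]].
det(H) = -36, tr(H) = -2.
det(H) < 0, so H is indefinite: neither convex nor concave.

neither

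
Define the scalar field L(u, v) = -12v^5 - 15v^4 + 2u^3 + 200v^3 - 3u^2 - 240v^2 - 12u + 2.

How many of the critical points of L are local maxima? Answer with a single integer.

2

L separates as a function of u plus a function of v, so ∇L=0 decouples.
∂L/∂u = 6(u - 2)(u + 1) = 0 at u ∈ {-1, 2}; ∂L/∂v = -60v(v - 2)(v - 1)(v + 4) = 0 at v ∈ {-4, 0, 1, 2}.
The Hessian is diagonal: diag(L_uu, L_vv). Second derivatives: L_uu(-1)=-18, L_uu(2)=18; L_vv(-4)=7200, L_vv(0)=-480, L_vv(1)=300, L_vv(2)=-720.
Local maxima occur where both diagonal entries negative: (-1, 0), (-1, 2). Count: 2.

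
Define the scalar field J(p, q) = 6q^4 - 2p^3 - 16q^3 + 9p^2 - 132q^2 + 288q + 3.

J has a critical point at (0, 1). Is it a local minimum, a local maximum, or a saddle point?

saddle point

The mixed partial ∂²J/∂p∂q is 0, so the Hessian at any point is diag(J_pp, J_qq) = diag(6(-2p + 3), 24(3q^2 - 4q - 11)).
At (0, 1): H = diag(18, -288).
The eigenvalues have opposite signs, so H is indefinite: a saddle point.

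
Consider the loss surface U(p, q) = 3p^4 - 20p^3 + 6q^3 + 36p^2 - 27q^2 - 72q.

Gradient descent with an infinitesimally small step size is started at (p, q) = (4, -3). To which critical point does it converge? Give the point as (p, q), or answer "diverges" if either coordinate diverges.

U is separable, so gradient descent decouples: p follows -∂U/∂p, q follows -∂U/∂q.
∂U/∂p = 12p(p - 3)(p - 2); at p=4 this is 96, so p decreases.
∂U/∂q = 18(q - 4)(q + 1); at q=-3 this is 252, so q decreases.
The q-coordinate has no critical point in that direction and runs off to infinity.

diverges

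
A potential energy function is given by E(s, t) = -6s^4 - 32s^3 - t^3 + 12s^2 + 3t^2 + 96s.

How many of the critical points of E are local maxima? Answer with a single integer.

2

E separates as a function of s plus a function of t, so ∇E=0 decouples.
∂E/∂s = -24(s - 1)(s + 1)(s + 4) = 0 at s ∈ {-4, -1, 1}; ∂E/∂t = -3t(t - 2) = 0 at t ∈ {0, 2}.
The Hessian is diagonal: diag(E_ss, E_tt). Second derivatives: E_ss(-4)=-360, E_ss(-1)=144, E_ss(1)=-240; E_tt(0)=6, E_tt(2)=-6.
Local maxima occur where both diagonal entries negative: (-4, 2), (1, 2). Count: 2.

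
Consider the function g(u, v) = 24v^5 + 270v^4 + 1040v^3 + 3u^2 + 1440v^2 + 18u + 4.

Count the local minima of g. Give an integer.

2

g separates as a function of u plus a function of v, so ∇g=0 decouples.
∂g/∂u = 6(u + 3) = 0 at u ∈ {-3}; ∂g/∂v = 120v(v + 2)(v + 3)(v + 4) = 0 at v ∈ {-4, -3, -2, 0}.
The Hessian is diagonal: diag(g_uu, g_vv). Second derivatives: g_uu(-3)=6; g_vv(-4)=-960, g_vv(-3)=360, g_vv(-2)=-480, g_vv(0)=2880.
Local minima occur where both diagonal entries positive: (-3, -3), (-3, 0). Count: 2.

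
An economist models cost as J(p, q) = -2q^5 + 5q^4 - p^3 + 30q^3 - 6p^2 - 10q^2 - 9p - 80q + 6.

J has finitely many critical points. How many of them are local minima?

2

J separates as a function of p plus a function of q, so ∇J=0 decouples.
∂J/∂p = -3(p + 1)(p + 3) = 0 at p ∈ {-3, -1}; ∂J/∂q = -10(q - 4)(q - 1)(q + 1)(q + 2) = 0 at q ∈ {-2, -1, 1, 4}.
The Hessian is diagonal: diag(J_pp, J_qq). Second derivatives: J_pp(-3)=6, J_pp(-1)=-6; J_qq(-2)=180, J_qq(-1)=-100, J_qq(1)=180, J_qq(4)=-900.
Local minima occur where both diagonal entries positive: (-3, -2), (-3, 1). Count: 2.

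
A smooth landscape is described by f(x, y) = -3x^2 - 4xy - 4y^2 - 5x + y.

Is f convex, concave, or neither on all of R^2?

concave

f is quadratic, so its Hessian is the constant matrix H = [[-6, -4], [-4, -8]].
det(H) = 32, tr(H) = -14.
det(H) > 0 and tr(H) < 0, so H is negative definite everywhere: concave.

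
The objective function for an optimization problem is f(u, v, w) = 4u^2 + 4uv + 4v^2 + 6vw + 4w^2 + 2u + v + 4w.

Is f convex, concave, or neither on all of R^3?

convex

f is quadratic, so its Hessian is the constant matrix H = [[8, 4, 0], [4, 8, 6], [0, 6, 8]].
Leading principal minors: 8, 48, 96.
All positive ⇒ H ≻ 0 ⇒ convex.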